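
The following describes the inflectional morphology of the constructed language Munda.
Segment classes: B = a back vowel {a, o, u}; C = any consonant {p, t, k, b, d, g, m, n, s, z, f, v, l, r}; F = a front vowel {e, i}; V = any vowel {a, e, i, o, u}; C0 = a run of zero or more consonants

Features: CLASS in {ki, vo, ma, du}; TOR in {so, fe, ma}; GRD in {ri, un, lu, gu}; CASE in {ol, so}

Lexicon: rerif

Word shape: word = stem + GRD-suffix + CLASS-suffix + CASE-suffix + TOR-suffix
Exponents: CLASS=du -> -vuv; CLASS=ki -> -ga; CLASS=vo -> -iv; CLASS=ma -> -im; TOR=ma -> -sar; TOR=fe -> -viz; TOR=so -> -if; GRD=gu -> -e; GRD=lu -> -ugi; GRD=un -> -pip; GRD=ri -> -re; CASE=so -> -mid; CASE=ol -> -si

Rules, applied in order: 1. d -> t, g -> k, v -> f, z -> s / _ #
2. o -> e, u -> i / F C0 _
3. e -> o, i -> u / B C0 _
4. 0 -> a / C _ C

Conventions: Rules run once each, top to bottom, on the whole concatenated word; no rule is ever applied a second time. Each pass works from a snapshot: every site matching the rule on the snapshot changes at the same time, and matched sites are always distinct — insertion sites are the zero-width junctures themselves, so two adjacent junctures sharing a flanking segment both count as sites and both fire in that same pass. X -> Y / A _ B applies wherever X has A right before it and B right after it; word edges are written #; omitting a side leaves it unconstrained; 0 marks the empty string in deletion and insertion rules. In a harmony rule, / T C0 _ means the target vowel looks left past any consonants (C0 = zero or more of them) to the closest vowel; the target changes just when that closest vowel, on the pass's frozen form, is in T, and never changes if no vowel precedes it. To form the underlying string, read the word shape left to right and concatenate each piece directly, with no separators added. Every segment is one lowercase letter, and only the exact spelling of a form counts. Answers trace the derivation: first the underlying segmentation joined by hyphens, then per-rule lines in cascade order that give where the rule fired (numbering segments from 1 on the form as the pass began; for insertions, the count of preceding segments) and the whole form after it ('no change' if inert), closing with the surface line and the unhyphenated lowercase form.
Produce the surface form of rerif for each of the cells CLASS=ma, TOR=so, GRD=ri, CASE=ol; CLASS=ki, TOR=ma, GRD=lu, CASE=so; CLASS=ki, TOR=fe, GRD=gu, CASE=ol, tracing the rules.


cell CLASS=ma, TOR=so, GRD=ri, CASE=ol:
underlying: rerif-re-im-si-if
1. d -> t, g -> k, v -> f, z -> s / _ #: no change
2. o -> e, u -> i / F C0 _: no change
3. e -> o, i -> u / B C0 _: no change
4. 0 -> a / C _ C: inserts after position(s) 5, 9: rerifareimasiif
surface: rerifareimasiif

cell CLASS=ki, TOR=ma, GRD=lu, CASE=so:
underlying: rerif-ugi-ga-mid-sar
1. d -> t, g -> k, v -> f, z -> s / _ #: no change
2. o -> e, u -> i / F C0 _: fires at position(s) 6: rerifigigamidsar
3. e -> o, i -> u / B C0 _: fires at position(s) 12: rerifigigamudsar
4. 0 -> a / C _ C: inserts after position(s) 13: rerifigigamudasar
surface: rerifigigamudasar

cell CLASS=ki, TOR=fe, GRD=gu, CASE=ol:
underlying: rerif-e-ga-si-viz
1. d -> t, g -> k, v -> f, z -> s / _ #: fires at position(s) 13: rerifegasivis
2. o -> e, u -> i / F C0 _: no change
3. e -> o, i -> u / B C0 _: fires at position(s) 10: rerifegasuvis
4. 0 -> a / C _ C: no change
surface: rerifegasuvis


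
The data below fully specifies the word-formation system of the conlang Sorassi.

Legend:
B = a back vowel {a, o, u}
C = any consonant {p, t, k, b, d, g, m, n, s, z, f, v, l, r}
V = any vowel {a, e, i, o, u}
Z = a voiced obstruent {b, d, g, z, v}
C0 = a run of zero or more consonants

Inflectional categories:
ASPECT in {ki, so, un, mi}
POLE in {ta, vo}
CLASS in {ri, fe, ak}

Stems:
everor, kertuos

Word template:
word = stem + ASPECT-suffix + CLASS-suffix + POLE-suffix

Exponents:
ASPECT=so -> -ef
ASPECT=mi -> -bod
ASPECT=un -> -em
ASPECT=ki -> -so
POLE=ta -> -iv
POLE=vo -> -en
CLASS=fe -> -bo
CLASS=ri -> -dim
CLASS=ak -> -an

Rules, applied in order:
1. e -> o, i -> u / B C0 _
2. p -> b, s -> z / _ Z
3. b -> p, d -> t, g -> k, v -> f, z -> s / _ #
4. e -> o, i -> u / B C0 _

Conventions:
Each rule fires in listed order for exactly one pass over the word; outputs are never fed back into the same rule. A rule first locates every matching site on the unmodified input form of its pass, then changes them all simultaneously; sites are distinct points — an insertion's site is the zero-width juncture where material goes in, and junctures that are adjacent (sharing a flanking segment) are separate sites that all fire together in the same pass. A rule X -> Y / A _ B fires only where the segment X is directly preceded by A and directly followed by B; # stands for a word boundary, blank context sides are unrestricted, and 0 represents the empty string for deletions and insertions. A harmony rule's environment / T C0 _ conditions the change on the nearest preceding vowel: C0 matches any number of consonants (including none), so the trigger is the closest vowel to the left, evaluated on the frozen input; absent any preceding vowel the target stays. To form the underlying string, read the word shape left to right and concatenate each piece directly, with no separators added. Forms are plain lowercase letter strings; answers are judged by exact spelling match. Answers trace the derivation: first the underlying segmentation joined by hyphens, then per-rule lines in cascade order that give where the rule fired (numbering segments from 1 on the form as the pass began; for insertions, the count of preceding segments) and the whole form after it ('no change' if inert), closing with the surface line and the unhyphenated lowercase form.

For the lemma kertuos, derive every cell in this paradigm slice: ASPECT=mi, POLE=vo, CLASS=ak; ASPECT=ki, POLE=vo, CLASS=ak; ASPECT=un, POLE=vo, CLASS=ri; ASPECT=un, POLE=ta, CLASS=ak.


cell ASPECT=mi, POLE=vo, CLASS=ak:
underlying: kertuos-bod-an-en
1. e -> o, i -> u / B C0 _: fires at position(s) 13: kertuosbodanon
2. p -> b, s -> z / _ Z: fires at position(s) 7: kertuozbodanon
3. b -> p, d -> t, g -> k, v -> f, z -> s / _ #: no change
4. e -> o, i -> u / B C0 _: no change
surface: kertuozbodanon

cell ASPECT=ki, POLE=vo, CLASS=ak:
underlying: kertuos-so-an-en
1. e -> o, i -> u / B C0 _: fires at position(s) 12: kertuossoanon
2. p -> b, s -> z / _ Z: no change
3. b -> p, d -> t, g -> k, v -> f, z -> s / _ #: no change
4. e -> o, i -> u / B C0 _: no change
surface: kertuossoanon

cell ASPECT=un, POLE=vo, CLASS=ri:
underlying: kertuos-em-dim-en
1. e -> o, i -> u / B C0 _: fires at position(s) 8: kertuosomdimen
2. p -> b, s -> z / _ Z: no change
3. b -> p, d -> t, g -> k, v -> f, z -> s / _ #: no change
4. e -> o, i -> u / B C0 _: fires at position(s) 11: kertuosomdumen
surface: kertuosomdumen

cell ASPECT=un, POLE=ta, CLASS=ak:
underlying: kertuos-em-an-iv
1. e -> o, i -> u / B C0 _: fires at position(s) 8, 12: kertuosomanuv
2. p -> b, s -> z / _ Z: no change
3. b -> p, d -> t, g -> k, v -> f, z -> s / _ #: fires at position(s) 13: kertuosomanuf
4. e -> o, i -> u / B C0 _: no change
surface: kertuosomanuf


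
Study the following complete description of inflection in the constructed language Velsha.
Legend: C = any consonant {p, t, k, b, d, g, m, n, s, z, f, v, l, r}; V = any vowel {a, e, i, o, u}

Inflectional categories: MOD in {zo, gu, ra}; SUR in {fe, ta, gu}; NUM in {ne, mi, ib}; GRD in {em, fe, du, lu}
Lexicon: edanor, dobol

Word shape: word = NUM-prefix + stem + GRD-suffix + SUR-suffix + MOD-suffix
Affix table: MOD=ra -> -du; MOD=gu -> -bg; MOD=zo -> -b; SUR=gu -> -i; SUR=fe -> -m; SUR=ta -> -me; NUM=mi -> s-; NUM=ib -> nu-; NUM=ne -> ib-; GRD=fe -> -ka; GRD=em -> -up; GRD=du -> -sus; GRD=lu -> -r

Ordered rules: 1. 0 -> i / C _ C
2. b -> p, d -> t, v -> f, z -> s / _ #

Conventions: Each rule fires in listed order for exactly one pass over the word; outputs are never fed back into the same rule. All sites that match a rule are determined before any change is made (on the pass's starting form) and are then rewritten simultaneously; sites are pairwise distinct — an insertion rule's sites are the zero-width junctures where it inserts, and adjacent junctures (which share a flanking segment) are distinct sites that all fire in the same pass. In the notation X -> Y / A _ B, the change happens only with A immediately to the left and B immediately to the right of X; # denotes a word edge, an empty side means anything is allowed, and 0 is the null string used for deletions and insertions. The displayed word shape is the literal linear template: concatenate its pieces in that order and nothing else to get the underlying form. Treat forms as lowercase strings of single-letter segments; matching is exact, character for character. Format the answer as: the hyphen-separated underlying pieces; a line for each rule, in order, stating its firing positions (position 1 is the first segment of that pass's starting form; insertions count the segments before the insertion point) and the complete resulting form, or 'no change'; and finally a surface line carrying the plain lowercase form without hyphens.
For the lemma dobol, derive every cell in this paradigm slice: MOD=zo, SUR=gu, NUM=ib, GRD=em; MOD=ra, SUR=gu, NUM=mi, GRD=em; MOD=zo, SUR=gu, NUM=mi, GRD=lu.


cell MOD=zo, SUR=gu, NUM=ib, GRD=em:
underlying: nu-dobol-up-i-b
1. 0 -> i / C _ C: no change
2. b -> p, d -> t, v -> f, z -> s / _ #: fires at position(s) 11: nudobolupip
surface: nudobolupip

cell MOD=ra, SUR=gu, NUM=mi, GRD=em:
underlying: s-dobol-up-i-du
1. 0 -> i / C _ C: inserts after position(s) 1: sidobolupidu
2. b -> p, d -> t, v -> f, z -> s / _ #: no change
surface: sidobolupidu

cell MOD=zo, SUR=gu, NUM=mi, GRD=lu:
underlying: s-dobol-r-i-b
1. 0 -> i / C _ C: inserts after position(s) 1, 6: sidobolirib
2. b -> p, d -> t, v -> f, z -> s / _ #: fires at position(s) 11: sidobolirip
surface: sidobolirip


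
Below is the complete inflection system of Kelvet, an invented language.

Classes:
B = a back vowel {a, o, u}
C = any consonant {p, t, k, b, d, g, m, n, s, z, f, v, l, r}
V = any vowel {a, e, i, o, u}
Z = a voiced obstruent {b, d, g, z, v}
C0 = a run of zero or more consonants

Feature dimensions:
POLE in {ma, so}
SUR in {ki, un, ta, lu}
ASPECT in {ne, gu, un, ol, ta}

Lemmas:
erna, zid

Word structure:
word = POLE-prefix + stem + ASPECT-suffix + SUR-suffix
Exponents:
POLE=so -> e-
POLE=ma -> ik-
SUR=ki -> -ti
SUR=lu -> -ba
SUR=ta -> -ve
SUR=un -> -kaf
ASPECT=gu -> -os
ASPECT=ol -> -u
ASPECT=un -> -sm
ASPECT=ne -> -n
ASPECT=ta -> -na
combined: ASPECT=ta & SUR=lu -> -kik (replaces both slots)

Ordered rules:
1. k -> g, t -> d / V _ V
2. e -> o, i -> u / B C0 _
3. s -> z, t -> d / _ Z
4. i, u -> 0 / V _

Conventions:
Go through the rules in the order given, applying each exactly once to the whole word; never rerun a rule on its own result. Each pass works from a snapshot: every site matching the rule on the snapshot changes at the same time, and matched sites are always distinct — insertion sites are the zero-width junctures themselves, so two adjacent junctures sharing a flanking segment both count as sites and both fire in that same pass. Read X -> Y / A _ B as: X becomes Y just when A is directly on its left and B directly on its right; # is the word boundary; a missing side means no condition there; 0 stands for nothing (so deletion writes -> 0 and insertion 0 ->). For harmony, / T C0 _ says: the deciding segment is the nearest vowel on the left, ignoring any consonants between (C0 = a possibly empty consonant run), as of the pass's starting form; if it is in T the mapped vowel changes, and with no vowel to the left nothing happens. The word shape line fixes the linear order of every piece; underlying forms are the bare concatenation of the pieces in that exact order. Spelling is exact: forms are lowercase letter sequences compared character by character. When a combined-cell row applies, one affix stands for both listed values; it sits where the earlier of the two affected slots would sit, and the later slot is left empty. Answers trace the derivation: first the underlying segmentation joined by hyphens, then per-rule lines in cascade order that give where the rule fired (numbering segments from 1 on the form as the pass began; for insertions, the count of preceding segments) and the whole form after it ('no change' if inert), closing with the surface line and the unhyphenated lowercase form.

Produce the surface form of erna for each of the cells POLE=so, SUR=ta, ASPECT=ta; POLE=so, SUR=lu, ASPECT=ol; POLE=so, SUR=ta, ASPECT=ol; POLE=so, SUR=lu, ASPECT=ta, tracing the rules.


cell POLE=so, SUR=ta, ASPECT=ta:
underlying: e-erna-na-ve
1. k -> g, t -> d / V _ V: no change
2. e -> o, i -> u / B C0 _: fires at position(s) 9: eernanavo
3. s -> z, t -> d / _ Z: no change
4. i, u -> 0 / V _: no change
surface: eernanavo

cell POLE=so, SUR=lu, ASPECT=ol:
underlying: e-erna-u-ba
1. k -> g, t -> d / V _ V: no change
2. e -> o, i -> u / B C0 _: no change
3. s -> z, t -> d / _ Z: no change
4. i, u -> 0 / V _: fires at position(s) 6: eernaba
surface: eernaba

cell POLE=so, SUR=ta, ASPECT=ol:
underlying: e-erna-u-ve
1. k -> g, t -> d / V _ V: no change
2. e -> o, i -> u / B C0 _: fires at position(s) 8: eernauvo
3. s -> z, t -> d / _ Z: no change
4. i, u -> 0 / V _: fires at position(s) 6: eernavo
surface: eernavo

cell POLE=so, SUR=lu, ASPECT=ta:
underlying: e-erna-kik
1. k -> g, t -> d / V _ V: fires at position(s) 6: eernagik
2. e -> o, i -> u / B C0 _: fires at position(s) 7: eernaguk
3. s -> z, t -> d / _ Z: no change
4. i, u -> 0 / V _: no change
surface: eernaguk


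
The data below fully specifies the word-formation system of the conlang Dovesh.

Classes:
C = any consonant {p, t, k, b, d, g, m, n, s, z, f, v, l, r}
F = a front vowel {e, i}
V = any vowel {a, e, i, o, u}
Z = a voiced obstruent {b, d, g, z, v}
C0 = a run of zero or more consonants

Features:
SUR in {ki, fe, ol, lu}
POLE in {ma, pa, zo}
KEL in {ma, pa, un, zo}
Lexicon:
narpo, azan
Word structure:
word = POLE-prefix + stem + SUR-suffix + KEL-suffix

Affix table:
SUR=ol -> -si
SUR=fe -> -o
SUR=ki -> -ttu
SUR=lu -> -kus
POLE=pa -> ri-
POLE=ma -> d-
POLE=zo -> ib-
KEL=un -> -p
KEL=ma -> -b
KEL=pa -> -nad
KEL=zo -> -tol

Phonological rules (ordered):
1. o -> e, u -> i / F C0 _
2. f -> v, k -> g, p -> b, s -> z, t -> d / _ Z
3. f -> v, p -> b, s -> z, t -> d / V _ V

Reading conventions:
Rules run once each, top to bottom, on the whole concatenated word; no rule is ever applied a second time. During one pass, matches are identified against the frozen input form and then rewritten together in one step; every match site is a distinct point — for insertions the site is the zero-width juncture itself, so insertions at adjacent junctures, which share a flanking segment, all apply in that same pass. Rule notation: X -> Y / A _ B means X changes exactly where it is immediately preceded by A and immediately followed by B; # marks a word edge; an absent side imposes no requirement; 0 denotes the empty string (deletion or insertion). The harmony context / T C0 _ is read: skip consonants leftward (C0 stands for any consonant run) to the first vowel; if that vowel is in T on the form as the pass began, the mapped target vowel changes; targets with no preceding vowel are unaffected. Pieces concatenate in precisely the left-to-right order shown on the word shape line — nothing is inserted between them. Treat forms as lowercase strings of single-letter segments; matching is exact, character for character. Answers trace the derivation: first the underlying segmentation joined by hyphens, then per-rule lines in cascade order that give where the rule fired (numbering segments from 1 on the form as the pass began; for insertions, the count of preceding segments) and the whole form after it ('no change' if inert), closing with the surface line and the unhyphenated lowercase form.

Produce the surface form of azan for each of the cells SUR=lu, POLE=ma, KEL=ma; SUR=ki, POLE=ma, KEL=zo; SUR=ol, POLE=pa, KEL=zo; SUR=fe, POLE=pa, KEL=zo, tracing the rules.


cell SUR=lu, POLE=ma, KEL=ma:
underlying: d-azan-kus-b
1. o -> e, u -> i / F C0 _: no change
2. f -> v, k -> g, p -> b, s -> z, t -> d / _ Z: fires at position(s) 8: dazankuzb
3. f -> v, p -> b, s -> z, t -> d / V _ V: no change
surface: dazankuzb

cell SUR=ki, POLE=ma, KEL=zo:
underlying: d-azan-ttu-tol
1. o -> e, u -> i / F C0 _: no change
2. f -> v, k -> g, p -> b, s -> z, t -> d / _ Z: no change
3. f -> v, p -> b, s -> z, t -> d / V _ V: fires at position(s) 9: dazanttudol
surface: dazanttudol

cell SUR=ol, POLE=pa, KEL=zo:
underlying: ri-azan-si-tol
1. o -> e, u -> i / F C0 _: fires at position(s) 10: riazansitel
2. f -> v, k -> g, p -> b, s -> z, t -> d / _ Z: no change
3. f -> v, p -> b, s -> z, t -> d / V _ V: fires at position(s) 9: riazansidel
surface: riazansidel

cell SUR=fe, POLE=pa, KEL=zo:
underlying: ri-azan-o-tol
1. o -> e, u -> i / F C0 _: no change
2. f -> v, k -> g, p -> b, s -> z, t -> d / _ Z: no change
3. f -> v, p -> b, s -> z, t -> d / V _ V: fires at position(s) 8: riazanodol
surface: riazanodol


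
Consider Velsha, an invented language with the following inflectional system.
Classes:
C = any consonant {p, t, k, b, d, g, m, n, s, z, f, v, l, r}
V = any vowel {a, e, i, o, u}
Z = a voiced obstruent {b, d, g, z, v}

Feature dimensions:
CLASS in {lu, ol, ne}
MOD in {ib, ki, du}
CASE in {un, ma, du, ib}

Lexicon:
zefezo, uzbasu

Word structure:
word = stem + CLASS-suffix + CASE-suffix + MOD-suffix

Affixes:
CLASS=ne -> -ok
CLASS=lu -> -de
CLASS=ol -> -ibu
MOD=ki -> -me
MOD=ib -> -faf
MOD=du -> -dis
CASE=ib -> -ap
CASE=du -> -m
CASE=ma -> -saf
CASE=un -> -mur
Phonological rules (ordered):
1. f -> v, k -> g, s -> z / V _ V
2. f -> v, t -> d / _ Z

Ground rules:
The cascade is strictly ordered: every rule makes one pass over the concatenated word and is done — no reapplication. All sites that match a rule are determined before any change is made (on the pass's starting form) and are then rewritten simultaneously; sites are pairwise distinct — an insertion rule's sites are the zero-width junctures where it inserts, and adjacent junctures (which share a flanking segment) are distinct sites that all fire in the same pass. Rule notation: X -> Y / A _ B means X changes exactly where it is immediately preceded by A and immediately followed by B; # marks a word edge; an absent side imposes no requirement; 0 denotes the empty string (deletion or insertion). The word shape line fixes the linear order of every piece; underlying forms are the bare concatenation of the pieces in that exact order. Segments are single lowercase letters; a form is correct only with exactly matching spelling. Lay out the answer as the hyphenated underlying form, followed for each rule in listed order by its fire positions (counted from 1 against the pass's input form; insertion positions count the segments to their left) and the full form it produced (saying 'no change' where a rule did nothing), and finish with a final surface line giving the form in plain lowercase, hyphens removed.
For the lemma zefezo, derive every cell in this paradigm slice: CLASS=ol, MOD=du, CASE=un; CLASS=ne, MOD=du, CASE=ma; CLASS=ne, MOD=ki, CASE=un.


cell CLASS=ol, MOD=du, CASE=un:
underlying: zefezo-ibu-mur-dis
1. f -> v, k -> g, s -> z / V _ V: fires at position(s) 3: zevezoibumurdis
2. f -> v, t -> d / _ Z: no change
surface: zevezoibumurdis

cell CLASS=ne, MOD=du, CASE=ma:
underlying: zefezo-ok-saf-dis
1. f -> v, k -> g, s -> z / V _ V: fires at position(s) 3: zevezooksafdis
2. f -> v, t -> d / _ Z: fires at position(s) 11: zevezooksavdis
surface: zevezooksavdis

cell CLASS=ne, MOD=ki, CASE=un:
underlying: zefezo-ok-mur-me
1. f -> v, k -> g, s -> z / V _ V: fires at position(s) 3: zevezookmurme
2. f -> v, t -> d / _ Z: no change
surface: zevezookmurme


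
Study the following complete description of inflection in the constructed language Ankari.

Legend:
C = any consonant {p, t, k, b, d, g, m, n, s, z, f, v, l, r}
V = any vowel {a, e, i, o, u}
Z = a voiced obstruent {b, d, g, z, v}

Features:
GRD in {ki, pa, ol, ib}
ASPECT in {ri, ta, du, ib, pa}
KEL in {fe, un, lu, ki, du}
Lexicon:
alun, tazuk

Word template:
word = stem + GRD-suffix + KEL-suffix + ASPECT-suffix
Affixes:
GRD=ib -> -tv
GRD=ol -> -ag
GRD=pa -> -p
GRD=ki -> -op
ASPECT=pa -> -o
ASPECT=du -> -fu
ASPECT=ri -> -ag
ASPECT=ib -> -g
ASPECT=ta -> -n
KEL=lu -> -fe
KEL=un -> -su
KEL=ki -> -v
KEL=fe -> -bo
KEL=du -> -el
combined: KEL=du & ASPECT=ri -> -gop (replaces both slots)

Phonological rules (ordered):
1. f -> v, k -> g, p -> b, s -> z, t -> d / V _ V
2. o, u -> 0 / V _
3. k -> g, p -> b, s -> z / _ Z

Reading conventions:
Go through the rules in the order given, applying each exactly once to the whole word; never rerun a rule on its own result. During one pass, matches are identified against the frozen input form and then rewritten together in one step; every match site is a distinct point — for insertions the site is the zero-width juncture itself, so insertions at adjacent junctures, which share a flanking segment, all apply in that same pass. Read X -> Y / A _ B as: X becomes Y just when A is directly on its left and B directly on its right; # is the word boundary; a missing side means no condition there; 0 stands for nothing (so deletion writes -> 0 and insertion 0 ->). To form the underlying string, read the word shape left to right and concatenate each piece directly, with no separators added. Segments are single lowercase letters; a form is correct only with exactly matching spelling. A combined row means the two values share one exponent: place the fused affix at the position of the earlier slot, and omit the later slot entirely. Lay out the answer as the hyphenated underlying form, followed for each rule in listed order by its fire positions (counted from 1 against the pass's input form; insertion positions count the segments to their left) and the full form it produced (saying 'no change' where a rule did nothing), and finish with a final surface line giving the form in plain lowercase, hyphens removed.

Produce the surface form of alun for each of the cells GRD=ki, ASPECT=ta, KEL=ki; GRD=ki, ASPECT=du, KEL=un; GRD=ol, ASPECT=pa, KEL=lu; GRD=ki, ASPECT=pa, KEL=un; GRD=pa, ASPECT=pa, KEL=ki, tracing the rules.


cell GRD=ki, ASPECT=ta, KEL=ki:
underlying: alun-op-v-n
1. f -> v, k -> g, p -> b, s -> z, t -> d / V _ V: no change
2. o, u -> 0 / V _: no change
3. k -> g, p -> b, s -> z / _ Z: fires at position(s) 6: alunobvn
surface: alunobvn

cell GRD=ki, ASPECT=du, KEL=un:
underlying: alun-op-su-fu
1. f -> v, k -> g, p -> b, s -> z, t -> d / V _ V: fires at position(s) 9: alunopsuvu
2. o, u -> 0 / V _: no change
3. k -> g, p -> b, s -> z / _ Z: no change
surface: alunopsuvu

cell GRD=ol, ASPECT=pa, KEL=lu:
underlying: alun-ag-fe-o
1. f -> v, k -> g, p -> b, s -> z, t -> d / V _ V: no change
2. o, u -> 0 / V _: fires at position(s) 9: alunagfe
3. k -> g, p -> b, s -> z / _ Z: no change
surface: alunagfe

cell GRD=ki, ASPECT=pa, KEL=un:
underlying: alun-op-su-o
1. f -> v, k -> g, p -> b, s -> z, t -> d / V _ V: no change
2. o, u -> 0 / V _: fires at position(s) 9: alunopsu
3. k -> g, p -> b, s -> z / _ Z: no change
surface: alunopsu

cell GRD=pa, ASPECT=pa, KEL=ki:
underlying: alun-p-v-o
1. f -> v, k -> g, p -> b, s -> z, t -> d / V _ V: no change
2. o, u -> 0 / V _: no change
3. k -> g, p -> b, s -> z / _ Z: fires at position(s) 5: alunbvo
surface: alunbvo


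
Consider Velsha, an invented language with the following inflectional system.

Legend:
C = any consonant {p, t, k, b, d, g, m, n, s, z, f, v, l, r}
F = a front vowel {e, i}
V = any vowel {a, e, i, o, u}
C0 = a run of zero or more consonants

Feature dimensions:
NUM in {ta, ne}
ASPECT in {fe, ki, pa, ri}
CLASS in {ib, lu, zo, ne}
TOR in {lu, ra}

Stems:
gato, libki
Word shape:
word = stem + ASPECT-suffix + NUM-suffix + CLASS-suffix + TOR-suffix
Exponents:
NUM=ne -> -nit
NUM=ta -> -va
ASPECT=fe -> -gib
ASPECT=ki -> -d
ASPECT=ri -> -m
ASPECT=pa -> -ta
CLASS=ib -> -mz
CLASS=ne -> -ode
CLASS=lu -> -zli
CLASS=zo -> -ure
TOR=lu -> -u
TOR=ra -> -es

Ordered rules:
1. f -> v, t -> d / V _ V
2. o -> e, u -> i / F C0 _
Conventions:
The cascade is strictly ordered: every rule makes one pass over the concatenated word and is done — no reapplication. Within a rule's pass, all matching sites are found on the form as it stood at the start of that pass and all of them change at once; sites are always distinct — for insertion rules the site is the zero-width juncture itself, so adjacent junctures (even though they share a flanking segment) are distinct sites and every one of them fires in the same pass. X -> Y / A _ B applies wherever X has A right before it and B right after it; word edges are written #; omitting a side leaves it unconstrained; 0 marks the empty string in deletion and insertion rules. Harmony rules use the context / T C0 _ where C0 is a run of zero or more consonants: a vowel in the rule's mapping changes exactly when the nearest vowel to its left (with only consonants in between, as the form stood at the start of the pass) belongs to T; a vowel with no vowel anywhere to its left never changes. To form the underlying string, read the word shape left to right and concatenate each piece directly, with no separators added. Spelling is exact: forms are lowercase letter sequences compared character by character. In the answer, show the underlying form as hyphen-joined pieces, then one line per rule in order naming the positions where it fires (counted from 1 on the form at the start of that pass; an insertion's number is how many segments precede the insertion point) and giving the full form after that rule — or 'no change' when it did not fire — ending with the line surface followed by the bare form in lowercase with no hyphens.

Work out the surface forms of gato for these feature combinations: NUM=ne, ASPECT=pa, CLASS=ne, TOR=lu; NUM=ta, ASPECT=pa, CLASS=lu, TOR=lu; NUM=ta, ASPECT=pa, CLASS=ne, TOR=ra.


cell NUM=ne, ASPECT=pa, CLASS=ne, TOR=lu:
underlying: gato-ta-nit-ode-u
1. f -> v, t -> d / V _ V: fires at position(s) 3, 5, 9: gadodanidodeu
2. o -> e, u -> i / F C0 _: fires at position(s) 10, 13: gadodanidedei
surface: gadodanidedei

cell NUM=ta, ASPECT=pa, CLASS=lu, TOR=lu:
underlying: gato-ta-va-zli-u
1. f -> v, t -> d / V _ V: fires at position(s) 3, 5: gadodavazliu
2. o -> e, u -> i / F C0 _: fires at position(s) 12: gadodavazlii
surface: gadodavazlii

cell NUM=ta, ASPECT=pa, CLASS=ne, TOR=ra:
underlying: gato-ta-va-ode-es
1. f -> v, t -> d / V _ V: fires at position(s) 3, 5: gadodavaodees
2. o -> e, u -> i / F C0 _: no change
surface: gadodavaodees


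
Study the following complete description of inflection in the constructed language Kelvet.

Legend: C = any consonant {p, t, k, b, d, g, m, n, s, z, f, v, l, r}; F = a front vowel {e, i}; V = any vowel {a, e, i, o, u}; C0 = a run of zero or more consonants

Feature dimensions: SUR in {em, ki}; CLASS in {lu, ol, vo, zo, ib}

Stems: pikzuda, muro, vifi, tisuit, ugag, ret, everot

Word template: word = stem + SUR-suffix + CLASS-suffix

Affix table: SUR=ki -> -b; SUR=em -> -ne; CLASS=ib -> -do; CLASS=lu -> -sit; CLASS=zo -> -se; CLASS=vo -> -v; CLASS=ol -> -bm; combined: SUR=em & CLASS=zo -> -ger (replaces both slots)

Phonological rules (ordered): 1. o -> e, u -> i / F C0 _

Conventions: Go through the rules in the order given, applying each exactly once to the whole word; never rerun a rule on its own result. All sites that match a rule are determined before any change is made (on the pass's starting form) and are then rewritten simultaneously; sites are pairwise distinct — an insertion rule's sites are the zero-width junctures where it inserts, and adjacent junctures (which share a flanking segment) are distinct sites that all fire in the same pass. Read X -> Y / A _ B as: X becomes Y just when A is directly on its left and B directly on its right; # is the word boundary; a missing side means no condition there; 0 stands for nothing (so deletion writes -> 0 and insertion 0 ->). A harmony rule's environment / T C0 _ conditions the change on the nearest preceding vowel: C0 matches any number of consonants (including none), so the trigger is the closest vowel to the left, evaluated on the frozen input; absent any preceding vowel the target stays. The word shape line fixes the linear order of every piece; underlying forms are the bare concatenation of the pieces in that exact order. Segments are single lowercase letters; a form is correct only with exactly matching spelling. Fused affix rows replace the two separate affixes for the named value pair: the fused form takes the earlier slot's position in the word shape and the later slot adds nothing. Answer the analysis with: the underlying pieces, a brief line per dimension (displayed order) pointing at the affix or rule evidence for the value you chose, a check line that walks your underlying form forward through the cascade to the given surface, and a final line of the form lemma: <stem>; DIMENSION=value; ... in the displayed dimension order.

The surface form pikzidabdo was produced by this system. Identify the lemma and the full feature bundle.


underlying: pikzuda-b-do
SUR=ki - signalled by the affix -b
CLASS=ib - signalled by the affix -do
check: pikzudabdo -> pikzidabdo
lemma: pikzuda; SUR=ki; CLASS=ib


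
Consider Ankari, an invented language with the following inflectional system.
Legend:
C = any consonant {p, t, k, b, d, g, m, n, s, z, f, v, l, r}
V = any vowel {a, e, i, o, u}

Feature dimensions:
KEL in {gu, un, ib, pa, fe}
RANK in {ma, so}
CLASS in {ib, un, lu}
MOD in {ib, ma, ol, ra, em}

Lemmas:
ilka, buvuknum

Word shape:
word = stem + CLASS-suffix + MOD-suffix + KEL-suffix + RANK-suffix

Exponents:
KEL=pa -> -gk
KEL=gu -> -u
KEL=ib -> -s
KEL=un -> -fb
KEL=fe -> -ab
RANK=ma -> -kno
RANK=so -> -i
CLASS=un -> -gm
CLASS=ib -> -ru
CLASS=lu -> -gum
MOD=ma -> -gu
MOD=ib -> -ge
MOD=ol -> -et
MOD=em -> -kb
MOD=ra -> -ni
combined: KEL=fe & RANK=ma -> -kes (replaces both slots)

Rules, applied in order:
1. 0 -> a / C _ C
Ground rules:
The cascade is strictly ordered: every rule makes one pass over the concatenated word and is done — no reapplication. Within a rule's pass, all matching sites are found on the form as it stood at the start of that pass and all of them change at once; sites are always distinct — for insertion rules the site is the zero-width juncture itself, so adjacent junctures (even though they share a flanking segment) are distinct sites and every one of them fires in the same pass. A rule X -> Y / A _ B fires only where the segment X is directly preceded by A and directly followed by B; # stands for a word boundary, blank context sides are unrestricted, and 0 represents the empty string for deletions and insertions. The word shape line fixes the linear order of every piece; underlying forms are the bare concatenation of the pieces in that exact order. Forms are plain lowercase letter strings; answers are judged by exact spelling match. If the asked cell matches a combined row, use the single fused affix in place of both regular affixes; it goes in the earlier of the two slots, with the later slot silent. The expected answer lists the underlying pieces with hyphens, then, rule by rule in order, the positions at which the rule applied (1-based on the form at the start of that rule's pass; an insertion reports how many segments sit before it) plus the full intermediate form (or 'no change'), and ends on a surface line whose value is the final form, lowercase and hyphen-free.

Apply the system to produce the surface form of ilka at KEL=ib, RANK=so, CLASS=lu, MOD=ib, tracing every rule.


underlying: ilka-gum-ge-s-i
1. 0 -> a / C _ C: inserts after position(s) 2, 7: ilakagumagesi
surface: ilakagumagesi


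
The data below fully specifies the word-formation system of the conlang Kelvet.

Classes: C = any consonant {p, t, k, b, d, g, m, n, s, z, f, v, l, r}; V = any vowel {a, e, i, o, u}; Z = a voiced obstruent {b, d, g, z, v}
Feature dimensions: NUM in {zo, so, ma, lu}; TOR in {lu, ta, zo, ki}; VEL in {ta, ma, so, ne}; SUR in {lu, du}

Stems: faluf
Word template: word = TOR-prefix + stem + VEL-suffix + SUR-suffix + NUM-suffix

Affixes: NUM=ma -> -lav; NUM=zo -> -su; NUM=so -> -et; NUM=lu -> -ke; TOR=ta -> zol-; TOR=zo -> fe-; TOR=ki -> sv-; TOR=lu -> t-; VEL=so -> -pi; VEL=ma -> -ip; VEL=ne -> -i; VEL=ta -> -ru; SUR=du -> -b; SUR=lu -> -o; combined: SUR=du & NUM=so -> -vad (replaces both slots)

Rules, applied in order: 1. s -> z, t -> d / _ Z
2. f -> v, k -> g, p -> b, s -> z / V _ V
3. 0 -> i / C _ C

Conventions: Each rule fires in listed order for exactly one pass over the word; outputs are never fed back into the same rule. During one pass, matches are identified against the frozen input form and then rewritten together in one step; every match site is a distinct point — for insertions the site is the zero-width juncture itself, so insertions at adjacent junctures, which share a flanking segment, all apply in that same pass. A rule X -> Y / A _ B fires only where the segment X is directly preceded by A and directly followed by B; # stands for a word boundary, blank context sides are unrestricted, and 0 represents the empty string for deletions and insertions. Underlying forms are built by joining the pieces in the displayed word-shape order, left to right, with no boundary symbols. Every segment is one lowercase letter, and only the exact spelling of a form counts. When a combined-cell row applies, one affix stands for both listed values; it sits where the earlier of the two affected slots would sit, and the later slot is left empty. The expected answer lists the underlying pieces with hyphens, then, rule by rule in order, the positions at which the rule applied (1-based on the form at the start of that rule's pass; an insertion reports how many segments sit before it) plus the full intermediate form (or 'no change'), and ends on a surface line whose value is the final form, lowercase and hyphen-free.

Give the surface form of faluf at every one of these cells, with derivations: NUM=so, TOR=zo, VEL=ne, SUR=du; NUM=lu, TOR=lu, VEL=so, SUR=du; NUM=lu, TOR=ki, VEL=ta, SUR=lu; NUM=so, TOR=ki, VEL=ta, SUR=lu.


cell NUM=so, TOR=zo, VEL=ne, SUR=du:
underlying: fe-faluf-i-vad
1. s -> z, t -> d / _ Z: no change
2. f -> v, k -> g, p -> b, s -> z / V _ V: fires at position(s) 3, 7: fevaluvivad
3. 0 -> i / C _ C: no change
surface: fevaluvivad

cell NUM=lu, TOR=lu, VEL=so, SUR=du:
underlying: t-faluf-pi-b-ke
1. s -> z, t -> d / _ Z: no change
2. f -> v, k -> g, p -> b, s -> z / V _ V: no change
3. 0 -> i / C _ C: inserts after position(s) 1, 6, 9: tifalufipibike
surface: tifalufipibike

cell NUM=lu, TOR=ki, VEL=ta, SUR=lu:
underlying: sv-faluf-ru-o-ke
1. s -> z, t -> d / _ Z: fires at position(s) 1: zvfalufruoke
2. f -> v, k -> g, p -> b, s -> z / V _ V: fires at position(s) 11: zvfalufruoge
3. 0 -> i / C _ C: inserts after position(s) 1, 2, 7: zivifalufiruoge
surface: zivifalufiruoge

cell NUM=so, TOR=ki, VEL=ta, SUR=lu:
underlying: sv-faluf-ru-o-et
1. s -> z, t -> d / _ Z: fires at position(s) 1: zvfalufruoet
2. f -> v, k -> g, p -> b, s -> z / V _ V: no change
3. 0 -> i / C _ C: inserts after position(s) 1, 2, 7: zivifalufiruoet
surface: zivifalufiruoet


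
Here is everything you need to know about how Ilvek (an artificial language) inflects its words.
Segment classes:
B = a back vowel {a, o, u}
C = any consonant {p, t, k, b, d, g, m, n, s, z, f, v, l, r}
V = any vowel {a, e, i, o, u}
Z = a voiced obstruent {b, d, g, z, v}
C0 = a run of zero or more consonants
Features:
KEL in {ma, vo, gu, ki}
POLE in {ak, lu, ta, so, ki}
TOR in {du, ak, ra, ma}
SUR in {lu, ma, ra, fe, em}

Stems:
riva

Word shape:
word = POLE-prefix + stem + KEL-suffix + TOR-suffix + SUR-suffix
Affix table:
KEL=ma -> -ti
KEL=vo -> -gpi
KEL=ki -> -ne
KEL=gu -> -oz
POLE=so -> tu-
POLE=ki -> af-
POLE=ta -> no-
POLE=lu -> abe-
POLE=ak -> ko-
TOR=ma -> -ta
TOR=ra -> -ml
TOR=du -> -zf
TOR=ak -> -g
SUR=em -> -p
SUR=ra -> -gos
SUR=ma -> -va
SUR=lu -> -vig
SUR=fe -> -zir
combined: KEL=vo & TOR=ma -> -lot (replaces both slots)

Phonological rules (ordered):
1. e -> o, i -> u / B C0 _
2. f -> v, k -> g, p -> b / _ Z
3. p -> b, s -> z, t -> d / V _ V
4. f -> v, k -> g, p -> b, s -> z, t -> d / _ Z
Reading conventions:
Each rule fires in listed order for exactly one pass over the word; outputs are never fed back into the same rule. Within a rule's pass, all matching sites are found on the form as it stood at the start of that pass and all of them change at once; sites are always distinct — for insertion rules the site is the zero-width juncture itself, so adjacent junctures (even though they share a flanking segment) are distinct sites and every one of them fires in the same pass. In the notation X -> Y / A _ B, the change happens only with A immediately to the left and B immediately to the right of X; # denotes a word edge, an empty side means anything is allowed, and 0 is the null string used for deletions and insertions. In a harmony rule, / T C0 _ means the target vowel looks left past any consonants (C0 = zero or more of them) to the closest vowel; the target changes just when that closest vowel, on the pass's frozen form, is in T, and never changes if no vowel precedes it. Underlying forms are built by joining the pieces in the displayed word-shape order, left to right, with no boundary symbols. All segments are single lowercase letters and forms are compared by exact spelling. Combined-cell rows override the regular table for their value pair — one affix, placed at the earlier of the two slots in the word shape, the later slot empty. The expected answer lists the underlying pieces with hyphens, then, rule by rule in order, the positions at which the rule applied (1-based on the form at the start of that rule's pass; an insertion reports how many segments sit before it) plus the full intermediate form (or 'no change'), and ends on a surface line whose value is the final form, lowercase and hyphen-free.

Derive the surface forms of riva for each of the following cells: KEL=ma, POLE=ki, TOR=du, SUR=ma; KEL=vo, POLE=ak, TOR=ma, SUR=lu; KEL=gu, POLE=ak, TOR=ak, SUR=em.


cell KEL=ma, POLE=ki, TOR=du, SUR=ma:
underlying: af-riva-ti-zf-va
1. e -> o, i -> u / B C0 _: fires at position(s) 4, 8: afruvatuzfva
2. f -> v, k -> g, p -> b / _ Z: fires at position(s) 10: afruvatuzvva
3. p -> b, s -> z, t -> d / V _ V: fires at position(s) 7: afruvaduzvva
4. f -> v, k -> g, p -> b, s -> z, t -> d / _ Z: no change
surface: afruvaduzvva

cell KEL=vo, POLE=ak, TOR=ma, SUR=lu:
underlying: ko-riva-lot-vig
1. e -> o, i -> u / B C0 _: fires at position(s) 4, 11: koruvalotvug
2. f -> v, k -> g, p -> b / _ Z: no change
3. p -> b, s -> z, t -> d / V _ V: no change
4. f -> v, k -> g, p -> b, s -> z, t -> d / _ Z: fires at position(s) 9: koruvalodvug
surface: koruvalodvug

cell KEL=gu, POLE=ak, TOR=ak, SUR=em:
underlying: ko-riva-oz-g-p
1. e -> o, i -> u / B C0 _: fires at position(s) 4: koruvaozgp
2. f -> v, k -> g, p -> b / _ Z: no change
3. p -> b, s -> z, t -> d / V _ V: no change
4. f -> v, k -> g, p -> b, s -> z, t -> d / _ Z: no change
surface: koruvaozgp


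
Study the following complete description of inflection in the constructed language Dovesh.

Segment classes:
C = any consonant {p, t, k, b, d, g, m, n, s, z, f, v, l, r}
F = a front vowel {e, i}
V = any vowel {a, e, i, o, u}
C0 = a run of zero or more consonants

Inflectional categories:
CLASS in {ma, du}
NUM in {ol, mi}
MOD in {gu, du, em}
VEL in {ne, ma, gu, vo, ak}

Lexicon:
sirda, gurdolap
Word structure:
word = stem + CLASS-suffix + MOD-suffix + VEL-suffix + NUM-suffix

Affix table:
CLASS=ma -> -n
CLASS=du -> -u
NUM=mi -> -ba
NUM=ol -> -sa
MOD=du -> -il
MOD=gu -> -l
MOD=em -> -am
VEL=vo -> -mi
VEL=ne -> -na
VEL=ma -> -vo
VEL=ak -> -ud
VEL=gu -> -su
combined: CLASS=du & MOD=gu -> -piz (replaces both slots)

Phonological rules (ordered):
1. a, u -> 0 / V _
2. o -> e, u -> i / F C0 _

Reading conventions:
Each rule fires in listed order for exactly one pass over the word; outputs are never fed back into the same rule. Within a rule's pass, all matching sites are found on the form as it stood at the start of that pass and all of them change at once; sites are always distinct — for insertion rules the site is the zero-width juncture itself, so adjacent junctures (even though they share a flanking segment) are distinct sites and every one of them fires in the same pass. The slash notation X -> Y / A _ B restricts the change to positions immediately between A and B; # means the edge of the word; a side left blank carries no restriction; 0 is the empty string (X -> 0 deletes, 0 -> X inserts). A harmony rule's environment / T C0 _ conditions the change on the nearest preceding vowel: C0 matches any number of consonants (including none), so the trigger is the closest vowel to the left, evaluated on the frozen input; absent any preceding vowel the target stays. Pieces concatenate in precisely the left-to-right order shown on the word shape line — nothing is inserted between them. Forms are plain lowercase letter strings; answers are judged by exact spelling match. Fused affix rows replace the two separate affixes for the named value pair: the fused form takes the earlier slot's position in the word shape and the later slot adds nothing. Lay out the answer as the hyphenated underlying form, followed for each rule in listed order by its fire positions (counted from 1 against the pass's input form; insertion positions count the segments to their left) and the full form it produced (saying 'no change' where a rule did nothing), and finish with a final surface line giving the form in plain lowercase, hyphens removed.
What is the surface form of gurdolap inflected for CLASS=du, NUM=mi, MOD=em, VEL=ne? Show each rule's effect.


underlying: gurdolap-u-am-na-ba
1. a, u -> 0 / V _: fires at position(s) 10: gurdolapumnaba
2. o -> e, u -> i / F C0 _: no change
surface: gurdolapumnaba
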